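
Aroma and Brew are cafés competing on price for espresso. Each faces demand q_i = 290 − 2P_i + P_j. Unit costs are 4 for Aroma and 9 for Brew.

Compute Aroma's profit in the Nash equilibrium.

Aroma's profit: π = (P_{Aroma} − 4)(290 − 2P_{Aroma} + P_{Brew}).
∂π/∂P_{Aroma} = 298 − 4P_{Aroma} + P_{Brew} = 0 ⇒ P_{Aroma} = 74.5 + 0.25P_{Brew}.
Similarly P_{Brew} = 77 + 0.25P_{Aroma}.
Plugging P_{Brew} into Aroma's best response: P_{Aroma} = 74.5 + 0.25(77 + 0.25P_{Aroma}) ⇒ 0.9375P_{Aroma} = 93.75, so P_{Aroma} = 100.
Then P_{Brew} = 77 + 0.25·100 = 102.
q_{Aroma} = 290 − 2·100 + 102 = 192.
Profit = (100 − 4)·192 = 18432.

18432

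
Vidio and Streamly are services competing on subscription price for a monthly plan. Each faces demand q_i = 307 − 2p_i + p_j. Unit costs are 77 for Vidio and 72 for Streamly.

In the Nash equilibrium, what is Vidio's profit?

Vidio's profit: π = (p_{Vidio} − 77)(307 − 2p_{Vidio} + p_{Streamly}).
∂π/∂p_{Vidio} = 461 − 4p_{Vidio} + p_{Streamly} = 0 ⇒ p_{Vidio} = 115.25 + 0.25p_{Streamly}.
Similarly p_{Streamly} = 112.75 + 0.25p_{Vidio}.
Substituting the second reaction function into the first: p_{Vidio} = 115.25 + 0.25(112.75 + 0.25p_{Vidio}), which gives 0.9375p_{Vidio} = 143.4375 ⇒ p_{Vidio} = 153.
Then p_{Streamly} = 112.75 + 0.25·153 = 151.
q_{Vidio} = 307 − 2·153 + 151 = 152.
Profit = (153 − 77)·152 = 11552.

11552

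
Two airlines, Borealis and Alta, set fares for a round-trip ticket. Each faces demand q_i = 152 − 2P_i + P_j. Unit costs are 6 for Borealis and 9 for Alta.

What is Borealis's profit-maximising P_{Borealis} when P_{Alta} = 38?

Borealis's profit: π = (P_{Borealis} − 6)(152 − 2P_{Borealis} + P_{Alta}).
∂π/∂P_{Borealis} = 164 − 4P_{Borealis} + P_{Alta} = 0 ⇒ P_{Borealis} = 41 + 0.25P_{Alta}.
At P_{Alta} = 38: P_{Borealis} = 41 + 0.25·38 = 50.5.

50.5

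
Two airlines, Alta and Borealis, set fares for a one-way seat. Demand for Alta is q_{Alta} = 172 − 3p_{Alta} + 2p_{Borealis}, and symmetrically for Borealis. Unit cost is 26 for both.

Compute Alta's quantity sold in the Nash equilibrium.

109.5

Alta's profit: π = (p_{Alta} − 26)(172 − 3p_{Alta} + 2p_{Borealis}).
∂π/∂p_{Alta} = 250 − 6p_{Alta} + 2p_{Borealis} = 0 ⇒ p_{Alta} = 125/3 + (1/3)p_{Borealis}.
The game is symmetric, so in equilibrium p_{Borealis} = p_{Alta}: the reaction function gives (2/3)p_{Alta} = 125/3, hence p_{Alta} = 62.5.
q_{Alta} = 172 − 3·62.5 + 2·62.5 = 109.5.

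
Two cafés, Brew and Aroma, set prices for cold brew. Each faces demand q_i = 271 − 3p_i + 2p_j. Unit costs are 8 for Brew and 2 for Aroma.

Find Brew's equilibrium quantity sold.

193.875

Brew's profit: π = (p_{Brew} − 8)(271 − 3p_{Brew} + 2p_{Aroma}).
∂π/∂p_{Brew} = 295 − 6p_{Brew} + 2p_{Aroma} = 0 ⇒ p_{Brew} = 295/6 + (1/3)p_{Aroma}.
Similarly p_{Aroma} = 277/6 + (1/3)p_{Brew}.
Plugging p_{Aroma} into Brew's best response: p_{Brew} = 295/6 + (1/3)(277/6 + (1/3)p_{Brew}) ⇒ (8/9)p_{Brew} = 581/9, so p_{Brew} = 72.625.
Then p_{Aroma} = 277/6 + (1/3)·72.625 = 70.375.
q_{Brew} = 271 − 3·72.625 + 2·70.375 = 193.875.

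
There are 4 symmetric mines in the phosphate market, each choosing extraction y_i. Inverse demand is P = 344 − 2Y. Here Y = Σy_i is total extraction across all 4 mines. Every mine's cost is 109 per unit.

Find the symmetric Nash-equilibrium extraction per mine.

A representative mine's profit is π_i = y_i(344 − 2Y) − 109y_i, with Y = y_i + Σ_{j≠i} y_j.
First-order condition: 235 − 4y_i − 2Σ_{j≠i} y_j = 0.
With identical mines, set every y_j = y: then 235 − 4y − 6y = 0, i.e. y = 235/10 = 23.5.

23.5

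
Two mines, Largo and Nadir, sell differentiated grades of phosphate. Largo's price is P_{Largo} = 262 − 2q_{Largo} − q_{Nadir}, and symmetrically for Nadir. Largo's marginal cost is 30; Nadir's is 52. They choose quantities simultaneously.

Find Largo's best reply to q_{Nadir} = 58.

43.5

Mine Largo's profit: π = q_{Largo}(262 − 2q_{Largo} − q_{Nadir}) − 30q_{Largo}.
∂π/∂q_{Largo} = 232 − 4q_{Largo} − q_{Nadir} = 0 ⇒ q_{Largo} = 58 − 0.25q_{Nadir}.
At q_{Nadir} = 58: q_{Largo} = 58 − 0.25·58 = 43.5.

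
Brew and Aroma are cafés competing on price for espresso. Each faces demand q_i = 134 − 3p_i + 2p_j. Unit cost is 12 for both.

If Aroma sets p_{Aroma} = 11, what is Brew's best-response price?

Brew's profit: π = (p_{Brew} − 12)(134 − 3p_{Brew} + 2p_{Aroma}).
∂π/∂p_{Brew} = 170 − 6p_{Brew} + 2p_{Aroma} = 0 ⇒ p_{Brew} = 85/3 + (1/3)p_{Aroma}.
At p_{Aroma} = 11: p_{Brew} = 85/3 + (1/3)·11 = 32.

32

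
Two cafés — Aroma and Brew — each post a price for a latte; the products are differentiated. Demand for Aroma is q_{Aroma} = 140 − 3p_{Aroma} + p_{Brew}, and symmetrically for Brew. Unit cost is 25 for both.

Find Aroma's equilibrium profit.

972

Aroma's profit: π = (p_{Aroma} − 25)(140 − 3p_{Aroma} + p_{Brew}).
∂π/∂p_{Aroma} = 215 − 6p_{Aroma} + p_{Brew} = 0 ⇒ p_{Aroma} = 215/6 + (1/6)p_{Brew}.
The game is symmetric, so in equilibrium p_{Brew} = p_{Aroma}: the reaction function gives (5/6)p_{Aroma} = 215/6, hence p_{Aroma} = 43.
q_{Aroma} = 140 − 3·43 + 43 = 54.
Profit = (43 − 25)·54 = 972.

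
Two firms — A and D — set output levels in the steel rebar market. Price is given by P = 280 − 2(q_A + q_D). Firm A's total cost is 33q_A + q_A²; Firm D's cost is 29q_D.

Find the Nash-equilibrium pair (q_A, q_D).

Firm A's profit: π = q_A(280 − 2(q_A + q_D)) − 33q_A − q_A².
∂π/∂q_A = 247 − 6q_A − 2q_D = 0, so q_A = 247/6 − (1/3)q_D.
For D: ∂π/∂q_D = 251 − 4q_D − 2q_A = 0 ⇒ q_D = 62.75 − 0.5q_A.
Solving the two reaction functions simultaneously: (1 − (−1/3)(−0.5))q_A = 247/6 − (1/3)·62.75, so (5/6)q_A = 20.25 and q_A = 24.3.
Then q_D = 62.75 − 0.5·24.3 = 50.6.

24.3, 50.6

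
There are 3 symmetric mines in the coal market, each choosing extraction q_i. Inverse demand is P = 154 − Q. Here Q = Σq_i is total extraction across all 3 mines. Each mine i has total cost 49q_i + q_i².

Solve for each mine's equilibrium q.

A representative mine's profit is π_i = q_i(154 − Q) − 49q_i − q_i², with Q = q_i + Σ_{j≠i} q_j.
First-order condition: 105 − 4q_i − Σ_{j≠i} q_j = 0.
Imposing symmetry (q_j = q for all j) turns Σ_{j≠i} q_j into 2q, so 105 = 6q and q = 17.5.

17.5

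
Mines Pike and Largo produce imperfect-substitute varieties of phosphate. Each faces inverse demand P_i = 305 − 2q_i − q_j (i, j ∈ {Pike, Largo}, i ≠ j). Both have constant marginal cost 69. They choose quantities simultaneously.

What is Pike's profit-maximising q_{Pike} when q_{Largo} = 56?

Mine Pike's profit: π = q_{Pike}(305 − 2q_{Pike} − q_{Largo}) − 69q_{Pike}.
∂π/∂q_{Pike} = 236 − 4q_{Pike} − q_{Largo} = 0 ⇒ q_{Pike} = 59 − 0.25q_{Largo}.
At q_{Largo} = 56: q_{Pike} = 59 − 0.25·56 = 45.

45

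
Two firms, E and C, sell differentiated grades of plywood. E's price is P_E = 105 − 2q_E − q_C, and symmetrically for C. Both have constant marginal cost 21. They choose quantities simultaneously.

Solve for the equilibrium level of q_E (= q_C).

16.8

Firm E's profit: π = q_E(105 − 2q_E − q_C) − 21q_E.
∂π/∂q_E = 84 − 4q_E − q_C = 0 ⇒ q_E = 21 − 0.25q_C.
Setting q_E = q_C in the reaction function: q_E = 21 − 0.25q_E, so q_E = 21 / 1.25 = 16.8.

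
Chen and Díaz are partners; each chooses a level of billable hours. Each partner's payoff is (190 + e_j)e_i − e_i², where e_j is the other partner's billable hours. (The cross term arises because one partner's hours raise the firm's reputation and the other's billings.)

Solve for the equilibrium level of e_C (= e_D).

Chen's payoff is (190 + e_D)e_C − e_C².
∂π/∂e_C = 190 + e_D − 2e_C = 0, so e_C = 95 + 0.5e_D.
By symmetry e_D = e_C; substituting into the reaction function, 0.5e_C = 95 and e_C = 190.

190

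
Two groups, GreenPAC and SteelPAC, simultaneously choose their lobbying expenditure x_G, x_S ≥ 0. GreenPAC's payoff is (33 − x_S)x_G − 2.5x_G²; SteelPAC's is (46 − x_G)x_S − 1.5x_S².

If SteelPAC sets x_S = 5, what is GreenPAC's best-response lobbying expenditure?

5.6

Expanding GreenPAC's payoff: 33x_G − x_Sx_G − 2.5x_G².
∂π/∂x_G = 33 − x_S − 5x_G = 0, so x_G = 6.6 − 0.2x_S.
At x_S = 5: x_G = 6.6 − 0.2·5 = 5.6.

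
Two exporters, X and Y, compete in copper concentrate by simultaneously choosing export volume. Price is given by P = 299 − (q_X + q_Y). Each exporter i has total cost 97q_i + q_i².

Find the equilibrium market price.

218.2

Exporter X's profit: π = q_X(299 − (q_X + q_Y)) − 97q_X − q_X².
∂π/∂q_X = 202 − 4q_X − q_Y = 0, so q_X = 50.5 − 0.25q_Y.
Setting q_X = q_Y in the reaction function: q_X = 50.5 − 0.25q_X, so q_X = 50.5 / 1.25 = 40.4.
Equilibrium price: P = 299 − 80.8 = 218.2.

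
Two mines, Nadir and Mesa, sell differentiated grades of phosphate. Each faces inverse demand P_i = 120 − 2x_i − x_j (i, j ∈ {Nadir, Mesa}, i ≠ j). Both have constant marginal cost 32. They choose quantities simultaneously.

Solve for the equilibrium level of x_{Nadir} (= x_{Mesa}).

Mine Nadir's profit: π = x_{Nadir}(120 − 2x_{Nadir} − x_{Mesa}) − 32x_{Nadir}.
∂π/∂x_{Nadir} = 88 − 4x_{Nadir} − x_{Mesa} = 0 ⇒ x_{Nadir} = 22 − 0.25x_{Mesa}.
The game is symmetric, so in equilibrium x_{Mesa} = x_{Nadir}: the reaction function gives 1.25x_{Nadir} = 22, hence x_{Nadir} = 17.6.

17.6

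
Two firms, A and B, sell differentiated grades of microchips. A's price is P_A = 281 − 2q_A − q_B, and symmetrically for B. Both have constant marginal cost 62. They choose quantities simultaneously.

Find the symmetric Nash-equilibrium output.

43.8

Firm A's profit: π = q_A(281 − 2q_A − q_B) − 62q_A.
∂π/∂q_A = 219 − 4q_A − q_B = 0 ⇒ q_A = 54.75 − 0.25q_B.
By symmetry q_B = q_A; substituting into the reaction function, 1.25q_A = 54.75 and q_A = 43.8.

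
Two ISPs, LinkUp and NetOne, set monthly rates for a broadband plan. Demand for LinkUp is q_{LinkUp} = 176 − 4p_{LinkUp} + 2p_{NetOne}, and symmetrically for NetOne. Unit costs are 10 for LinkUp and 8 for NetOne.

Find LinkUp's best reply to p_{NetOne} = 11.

LinkUp's profit: π = (p_{LinkUp} − 10)(176 − 4p_{LinkUp} + 2p_{NetOne}).
∂π/∂p_{LinkUp} = 216 − 8p_{LinkUp} + 2p_{NetOne} = 0 ⇒ p_{LinkUp} = 27 + 0.25p_{NetOne}.
At p_{NetOne} = 11: p_{LinkUp} = 27 + 0.25·11 = 29.75.

29.75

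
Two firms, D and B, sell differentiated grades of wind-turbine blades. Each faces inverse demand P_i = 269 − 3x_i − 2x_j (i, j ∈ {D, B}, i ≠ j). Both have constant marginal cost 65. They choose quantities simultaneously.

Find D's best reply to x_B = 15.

Firm D's profit: π = x_D(269 − 3x_D − 2x_B) − 65x_D.
∂π/∂x_D = 204 − 6x_D − 2x_B = 0 ⇒ x_D = 34 − (1/3)x_B.
At x_B = 15: x_D = 34 − (1/3)·15 = 29.

29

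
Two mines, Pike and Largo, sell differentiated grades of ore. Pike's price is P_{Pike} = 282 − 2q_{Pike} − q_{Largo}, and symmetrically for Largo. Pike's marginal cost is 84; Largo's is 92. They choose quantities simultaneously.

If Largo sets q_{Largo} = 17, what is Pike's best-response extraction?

Mine Pike's profit: π = q_{Pike}(282 − 2q_{Pike} − q_{Largo}) − 84q_{Pike}.
∂π/∂q_{Pike} = 198 − 4q_{Pike} − q_{Largo} = 0 ⇒ q_{Pike} = 49.5 − 0.25q_{Largo}.
At q_{Largo} = 17: q_{Pike} = 49.5 − 0.25·17 = 45.25.

45.25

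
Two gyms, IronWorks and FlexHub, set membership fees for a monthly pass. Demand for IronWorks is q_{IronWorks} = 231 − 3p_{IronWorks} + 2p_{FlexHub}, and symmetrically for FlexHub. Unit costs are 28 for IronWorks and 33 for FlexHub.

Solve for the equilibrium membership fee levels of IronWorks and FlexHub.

79.6875, 81.5625

IronWorks's profit: π = (p_{IronWorks} − 28)(231 − 3p_{IronWorks} + 2p_{FlexHub}).
∂π/∂p_{IronWorks} = 315 − 6p_{IronWorks} + 2p_{FlexHub} = 0 ⇒ p_{IronWorks} = 52.5 + (1/3)p_{FlexHub}.
Similarly p_{FlexHub} = 55 + (1/3)p_{IronWorks}.
Plugging p_{FlexHub} into IronWorks's best response: p_{IronWorks} = 52.5 + (1/3)(55 + (1/3)p_{IronWorks}) ⇒ (8/9)p_{IronWorks} = 425/6, so p_{IronWorks} = 79.6875.
Then p_{FlexHub} = 55 + (1/3)·79.6875 = 81.5625.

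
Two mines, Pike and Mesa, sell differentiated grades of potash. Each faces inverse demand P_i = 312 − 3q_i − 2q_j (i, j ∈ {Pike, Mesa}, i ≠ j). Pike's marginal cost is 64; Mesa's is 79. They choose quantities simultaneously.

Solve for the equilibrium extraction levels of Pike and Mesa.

Mine Pike's profit: π = q_{Pike}(312 − 3q_{Pike} − 2q_{Mesa}) − 64q_{Pike}.
∂π/∂q_{Pike} = 248 − 6q_{Pike} − 2q_{Mesa} = 0 ⇒ q_{Pike} = 124/3 − (1/3)q_{Mesa}.
Similarly q_{Mesa} = 233/6 − (1/3)q_{Pike}.
Plugging q_{Mesa} into Pike's best response: q_{Pike} = 124/3 − (1/3)(233/6 − (1/3)q_{Pike}) ⇒ (8/9)q_{Pike} = 511/18, so q_{Pike} = 31.9375.
Then q_{Mesa} = 233/6 − (1/3)·31.9375 = 28.1875.

31.9375, 28.1875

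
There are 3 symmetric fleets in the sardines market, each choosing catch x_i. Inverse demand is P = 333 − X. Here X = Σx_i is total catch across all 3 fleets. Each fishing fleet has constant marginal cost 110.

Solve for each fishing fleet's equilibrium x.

A representative fishing fleet's profit is π_i = x_i(333 − X) − 110x_i, with X = x_i + Σ_{j≠i} x_j.
First-order condition: 223 − 2x_i − Σ_{j≠i} x_j = 0.
In a symmetric equilibrium every fishing fleet chooses the same x, so Σ_{j≠i} x_j = 2x. The condition becomes 223 − 4x = 0, giving x = 223/4 = 55.75.

55.75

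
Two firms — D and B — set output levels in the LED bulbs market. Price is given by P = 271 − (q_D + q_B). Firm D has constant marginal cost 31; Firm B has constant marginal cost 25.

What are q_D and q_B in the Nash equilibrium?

78, 84

Firm D's profit: π = q_D(271 − (q_D + q_B)) − 31q_D.
∂π/∂q_D = 240 − 2q_D − q_B = 0, so q_D = 120 − 0.5q_B.
By the same steps for B: q_B = 123 − 0.5q_D.
Solving the two reaction functions simultaneously: (1 − (−0.5)(−0.5))q_D = 120 − 0.5·123, so 0.75q_D = 58.5 and q_D = 78.
Then q_B = 123 − 0.5·78 = 84.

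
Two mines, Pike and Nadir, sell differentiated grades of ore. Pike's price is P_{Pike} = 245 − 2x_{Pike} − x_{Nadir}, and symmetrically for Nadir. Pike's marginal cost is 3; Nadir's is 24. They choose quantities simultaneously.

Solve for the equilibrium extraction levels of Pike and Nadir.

Mine Pike's profit: π = x_{Pike}(245 − 2x_{Pike} − x_{Nadir}) − 3x_{Pike}.
∂π/∂x_{Pike} = 242 − 4x_{Pike} − x_{Nadir} = 0 ⇒ x_{Pike} = 60.5 − 0.25x_{Nadir}.
Similarly x_{Nadir} = 55.25 − 0.25x_{Pike}.
Substituting the second reaction function into the first: x_{Pike} = 60.5 − 0.25(55.25 − 0.25x_{Pike}), which gives 0.9375x_{Pike} = 46.6875 ⇒ x_{Pike} = 49.8.
Then x_{Nadir} = 55.25 − 0.25·49.8 = 42.8.

49.8, 42.8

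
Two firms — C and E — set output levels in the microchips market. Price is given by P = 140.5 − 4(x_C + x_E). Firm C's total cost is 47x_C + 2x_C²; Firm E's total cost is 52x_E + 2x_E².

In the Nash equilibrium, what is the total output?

Firm C's profit: π = x_C(140.5 − 4(x_C + x_E)) − 47x_C − 2x_C².
∂π/∂x_C = 93.5 − 12x_C − 4x_E = 0, so x_C = 187/24 − (1/3)x_E.
By the same steps for E: x_E = 7.375 − (1/3)x_C.
Substituting the second reaction function into the first: x_C = 187/24 − (1/3)(7.375 − (1/3)x_C), which gives (8/9)x_C = 16/3 ⇒ x_C = 6.
Then x_E = 7.375 − (1/3)·6 = 5.375.
Total output: 6 + 5.375 = 11.375.

11.375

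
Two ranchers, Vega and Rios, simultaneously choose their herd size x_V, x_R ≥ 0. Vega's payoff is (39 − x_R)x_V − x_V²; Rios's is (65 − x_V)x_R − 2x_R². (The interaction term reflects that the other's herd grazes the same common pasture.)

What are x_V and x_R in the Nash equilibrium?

13, 13

Expanding Vega's payoff: 39x_V − x_Rx_V − x_V².
∂π/∂x_V = 39 − x_R − 2x_V = 0, so x_V = 19.5 − 0.5x_R.
Likewise for Rios: x_R = 16.25 − 0.25x_V.
Substituting the second reaction function into the first: x_V = 19.5 − 0.5(16.25 − 0.25x_V), which gives 0.875x_V = 11.375 ⇒ x_V = 13.
Then x_R = 16.25 − 0.25·13 = 13.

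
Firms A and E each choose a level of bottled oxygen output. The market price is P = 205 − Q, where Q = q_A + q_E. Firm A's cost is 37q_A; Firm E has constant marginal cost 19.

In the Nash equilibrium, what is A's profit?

Firm A's profit: π = q_A(205 − (q_A + q_E)) − 37q_A.
∂π/∂q_A = 168 − 2q_A − q_E = 0, so q_A = 84 − 0.5q_E.
By the same steps for E: q_E = 93 − 0.5q_A.
Solving the two reaction functions simultaneously: (1 − (−0.5)(−0.5))q_A = 84 − 0.5·93, so 0.75q_A = 37.5 and q_A = 50.
Then q_E = 93 − 0.5·50 = 68.
Price P = 205 − 118 = 87.
A's profit: (87 − 37)·50 = 2500.

2500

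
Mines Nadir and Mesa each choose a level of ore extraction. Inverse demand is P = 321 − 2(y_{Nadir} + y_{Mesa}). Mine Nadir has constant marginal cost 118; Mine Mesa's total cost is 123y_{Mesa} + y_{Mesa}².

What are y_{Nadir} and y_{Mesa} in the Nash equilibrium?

41.1, 19.3

Mine Nadir's profit: π = y_{Nadir}(321 − 2(y_{Nadir} + y_{Mesa})) − 118y_{Nadir}.
∂π/∂y_{Nadir} = 203 − 4y_{Nadir} − 2y_{Mesa} = 0, so y_{Nadir} = 50.75 − 0.5y_{Mesa}.
For Mesa: ∂π/∂y_{Mesa} = 198 − 6y_{Mesa} − 2y_{Nadir} = 0 ⇒ y_{Mesa} = 33 − (1/3)y_{Nadir}.
Solving the two reaction functions simultaneously: (1 − (−0.5)(−1/3))y_{Nadir} = 50.75 − 0.5·33, so (5/6)y_{Nadir} = 34.25 and y_{Nadir} = 41.1.
Then y_{Mesa} = 33 − (1/3)·41.1 = 19.3.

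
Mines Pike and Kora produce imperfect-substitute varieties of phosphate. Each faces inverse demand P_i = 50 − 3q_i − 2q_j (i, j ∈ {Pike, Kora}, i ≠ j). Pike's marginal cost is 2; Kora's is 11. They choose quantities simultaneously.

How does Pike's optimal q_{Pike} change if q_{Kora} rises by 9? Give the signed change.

-3

Mine Pike's profit: π = q_{Pike}(50 − 3q_{Pike} − 2q_{Kora}) − 2q_{Pike}.
∂π/∂q_{Pike} = 48 − 6q_{Pike} − 2q_{Kora} = 0 ⇒ q_{Pike} = 8 − (1/3)q_{Kora}.
The reaction-function slope is −1/3, so a 9-unit rise in q_{Kora} moves q_{Pike} by −1/3 × 9 = −3. Pike's best response falls — the actions are strategic substitutes.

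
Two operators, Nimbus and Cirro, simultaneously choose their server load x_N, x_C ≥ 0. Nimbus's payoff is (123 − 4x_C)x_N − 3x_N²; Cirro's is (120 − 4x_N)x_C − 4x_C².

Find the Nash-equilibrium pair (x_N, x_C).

15.75, 7.125

Expanding Nimbus's payoff: 123x_N − 4x_Cx_N − 3x_N².
∂π/∂x_N = 123 − 4x_C − 6x_N = 0, so x_N = 20.5 − (2/3)x_C.
Likewise for Cirro: x_C = 15 − 0.5x_N.
Solving the two reaction functions simultaneously: (1 − (−2/3)(−0.5))x_N = 20.5 − (2/3)·15, so (2/3)x_N = 10.5 and x_N = 15.75.
Then x_C = 15 − 0.5·15.75 = 7.125.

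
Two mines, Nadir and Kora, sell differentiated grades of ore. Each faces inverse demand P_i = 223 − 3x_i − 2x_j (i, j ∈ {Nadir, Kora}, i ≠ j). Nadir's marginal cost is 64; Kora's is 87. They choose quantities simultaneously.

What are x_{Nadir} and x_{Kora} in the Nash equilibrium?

Mine Nadir's profit: π = x_{Nadir}(223 − 3x_{Nadir} − 2x_{Kora}) − 64x_{Nadir}.
∂π/∂x_{Nadir} = 159 − 6x_{Nadir} − 2x_{Kora} = 0 ⇒ x_{Nadir} = 26.5 − (1/3)x_{Kora}.
Similarly x_{Kora} = 68/3 − (1/3)x_{Nadir}.
Substituting the second reaction function into the first: x_{Nadir} = 26.5 − (1/3)(68/3 − (1/3)x_{Nadir}), which gives (8/9)x_{Nadir} = 341/18 ⇒ x_{Nadir} = 21.3125.
Then x_{Kora} = 68/3 − (1/3)·21.3125 = 15.5625.

21.3125, 15.5625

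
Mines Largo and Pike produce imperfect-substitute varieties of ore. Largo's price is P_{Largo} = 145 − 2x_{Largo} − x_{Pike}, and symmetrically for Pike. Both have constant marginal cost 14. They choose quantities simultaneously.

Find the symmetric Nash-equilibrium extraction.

26.2

Mine Largo's profit: π = x_{Largo}(145 − 2x_{Largo} − x_{Pike}) − 14x_{Largo}.
∂π/∂x_{Largo} = 131 − 4x_{Largo} − x_{Pike} = 0 ⇒ x_{Largo} = 32.75 − 0.25x_{Pike}.
The game is symmetric, so in equilibrium x_{Pike} = x_{Largo}: the reaction function gives 1.25x_{Largo} = 32.75, hence x_{Largo} = 26.2.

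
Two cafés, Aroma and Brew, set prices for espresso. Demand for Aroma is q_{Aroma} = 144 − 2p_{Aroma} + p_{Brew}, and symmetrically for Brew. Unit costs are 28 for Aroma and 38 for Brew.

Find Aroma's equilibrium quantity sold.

80

Aroma's profit: π = (p_{Aroma} − 28)(144 − 2p_{Aroma} + p_{Brew}).
∂π/∂p_{Aroma} = 200 − 4p_{Aroma} + p_{Brew} = 0 ⇒ p_{Aroma} = 50 + 0.25p_{Brew}.
Similarly p_{Brew} = 55 + 0.25p_{Aroma}.
Solving the two reaction functions simultaneously: (1 − (0.25)(0.25))p_{Aroma} = 50 + 0.25·55, so 0.9375p_{Aroma} = 63.75 and p_{Aroma} = 68.
Then p_{Brew} = 55 + 0.25·68 = 72.
q_{Aroma} = 144 − 2·68 + 72 = 80.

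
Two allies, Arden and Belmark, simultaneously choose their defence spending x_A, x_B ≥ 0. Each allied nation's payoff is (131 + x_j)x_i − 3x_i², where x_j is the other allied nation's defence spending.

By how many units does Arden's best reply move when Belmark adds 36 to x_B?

6

Arden's payoff is (131 + x_B)x_A − 3x_A².
∂π/∂x_A = 131 + x_B − 6x_A = 0, so x_A = 131/6 + (1/6)x_B.
The reaction-function slope is 1/6, so a 36-unit rise in x_B moves x_A by 1/6 × 36 = 6. Arden's best response rises — the actions are strategic complements.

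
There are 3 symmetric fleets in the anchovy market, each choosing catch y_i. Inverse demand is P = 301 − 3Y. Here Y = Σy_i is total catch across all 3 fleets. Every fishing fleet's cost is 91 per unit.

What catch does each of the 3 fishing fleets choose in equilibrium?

A representative fishing fleet's profit is π_i = y_i(301 − 3Y) − 91y_i, with Y = y_i + Σ_{j≠i} y_j.
First-order condition: 210 − 6y_i − 3Σ_{j≠i} y_j = 0.
Imposing symmetry (y_j = y for all j) turns Σ_{j≠i} y_j into 2y, so 210 = 12y and y = 17.5.

17.5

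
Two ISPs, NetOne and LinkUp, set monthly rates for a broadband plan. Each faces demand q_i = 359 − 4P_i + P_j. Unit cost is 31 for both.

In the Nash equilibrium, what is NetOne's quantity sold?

NetOne's profit: π = (P_{NetOne} − 31)(359 − 4P_{NetOne} + P_{LinkUp}).
∂π/∂P_{NetOne} = 483 − 8P_{NetOne} + P_{LinkUp} = 0 ⇒ P_{NetOne} = 60.375 + 0.125P_{LinkUp}.
The game is symmetric, so in equilibrium P_{LinkUp} = P_{NetOne}: the reaction function gives 0.875P_{NetOne} = 60.375, hence P_{NetOne} = 69.
q_{NetOne} = 359 − 4·69 + 69 = 152.

152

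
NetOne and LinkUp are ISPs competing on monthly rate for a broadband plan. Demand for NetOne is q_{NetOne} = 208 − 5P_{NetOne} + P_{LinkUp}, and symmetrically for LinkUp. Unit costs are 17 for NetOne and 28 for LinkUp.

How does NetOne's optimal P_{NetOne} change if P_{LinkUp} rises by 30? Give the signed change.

3

NetOne's profit: π = (P_{NetOne} − 17)(208 − 5P_{NetOne} + P_{LinkUp}).
∂π/∂P_{NetOne} = 293 − 10P_{NetOne} + P_{LinkUp} = 0 ⇒ P_{NetOne} = 29.3 + 0.1P_{LinkUp}.
The reaction-function slope is 0.1, so a 30-unit rise in P_{LinkUp} moves P_{NetOne} by 0.1 × 30 = 3. NetOne's best response rises — the actions are strategic complements.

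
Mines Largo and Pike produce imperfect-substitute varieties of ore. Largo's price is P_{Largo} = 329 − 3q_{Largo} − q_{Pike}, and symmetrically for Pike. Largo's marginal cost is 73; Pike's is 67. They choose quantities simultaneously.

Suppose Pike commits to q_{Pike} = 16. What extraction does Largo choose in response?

40

Mine Largo's profit: π = q_{Largo}(329 − 3q_{Largo} − q_{Pike}) − 73q_{Largo}.
∂π/∂q_{Largo} = 256 − 6q_{Largo} − q_{Pike} = 0 ⇒ q_{Largo} = 128/3 − (1/6)q_{Pike}.
At q_{Pike} = 16: q_{Largo} = 128/3 − (1/6)·16 = 40.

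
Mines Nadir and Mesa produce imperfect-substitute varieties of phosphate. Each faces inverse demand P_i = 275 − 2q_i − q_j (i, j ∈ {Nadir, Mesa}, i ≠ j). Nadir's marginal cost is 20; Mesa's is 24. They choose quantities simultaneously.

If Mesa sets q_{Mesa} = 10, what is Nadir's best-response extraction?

61.25

Mine Nadir's profit: π = q_{Nadir}(275 − 2q_{Nadir} − q_{Mesa}) − 20q_{Nadir}.
∂π/∂q_{Nadir} = 255 − 4q_{Nadir} − q_{Mesa} = 0 ⇒ q_{Nadir} = 63.75 − 0.25q_{Mesa}.
At q_{Mesa} = 10: q_{Nadir} = 63.75 − 0.25·10 = 61.25.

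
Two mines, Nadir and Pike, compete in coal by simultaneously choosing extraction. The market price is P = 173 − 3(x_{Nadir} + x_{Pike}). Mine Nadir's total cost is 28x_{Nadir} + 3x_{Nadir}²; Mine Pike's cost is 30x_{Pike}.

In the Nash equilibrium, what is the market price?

Mine Nadir's profit: π = x_{Nadir}(173 − 3(x_{Nadir} + x_{Pike})) − 28x_{Nadir} − 3x_{Nadir}².
∂π/∂x_{Nadir} = 145 − 12x_{Nadir} − 3x_{Pike} = 0, so x_{Nadir} = 145/12 − 0.25x_{Pike}.
For Pike: ∂π/∂x_{Pike} = 143 − 6x_{Pike} − 3x_{Nadir} = 0 ⇒ x_{Pike} = 143/6 − 0.5x_{Nadir}.
Plugging x_{Pike} into Nadir's best response: x_{Nadir} = 145/12 − 0.25(143/6 − 0.5x_{Nadir}) ⇒ 0.875x_{Nadir} = 6.125, so x_{Nadir} = 7.
Then x_{Pike} = 143/6 − 0.5·7 = 61/3.
Equilibrium price: P = 173 − 3·(82/3) = 91.

91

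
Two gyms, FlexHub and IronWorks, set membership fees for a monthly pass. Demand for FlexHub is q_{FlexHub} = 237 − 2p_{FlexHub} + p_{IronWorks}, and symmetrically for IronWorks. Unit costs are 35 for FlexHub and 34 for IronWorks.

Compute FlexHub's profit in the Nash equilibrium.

9031.68

FlexHub's profit: π = (p_{FlexHub} − 35)(237 − 2p_{FlexHub} + p_{IronWorks}).
∂π/∂p_{FlexHub} = 307 − 4p_{FlexHub} + p_{IronWorks} = 0 ⇒ p_{FlexHub} = 76.75 + 0.25p_{IronWorks}.
Similarly p_{IronWorks} = 76.25 + 0.25p_{FlexHub}.
Substituting the second reaction function into the first: p_{FlexHub} = 76.75 + 0.25(76.25 + 0.25p_{FlexHub}), which gives 0.9375p_{FlexHub} = 95.8125 ⇒ p_{FlexHub} = 102.2.
Then p_{IronWorks} = 76.25 + 0.25·102.2 = 101.8.
q_{FlexHub} = 237 − 2·102.2 + 101.8 = 134.4.
Profit = (102.2 − 35)·134.4 = 9031.68.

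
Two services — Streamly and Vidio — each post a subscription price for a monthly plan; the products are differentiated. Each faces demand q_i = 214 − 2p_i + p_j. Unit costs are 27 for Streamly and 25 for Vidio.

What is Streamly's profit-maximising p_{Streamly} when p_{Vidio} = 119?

96.75

Streamly's profit: π = (p_{Streamly} − 27)(214 − 2p_{Streamly} + p_{Vidio}).
∂π/∂p_{Streamly} = 268 − 4p_{Streamly} + p_{Vidio} = 0 ⇒ p_{Streamly} = 67 + 0.25p_{Vidio}.
At p_{Vidio} = 119: p_{Streamly} = 67 + 0.25·119 = 96.75.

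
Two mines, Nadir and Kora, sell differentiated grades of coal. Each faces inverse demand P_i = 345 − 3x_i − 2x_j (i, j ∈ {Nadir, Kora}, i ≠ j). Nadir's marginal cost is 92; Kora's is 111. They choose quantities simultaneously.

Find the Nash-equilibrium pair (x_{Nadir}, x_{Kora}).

32.8125, 28.0625

Mine Nadir's profit: π = x_{Nadir}(345 − 3x_{Nadir} − 2x_{Kora}) − 92x_{Nadir}.
∂π/∂x_{Nadir} = 253 − 6x_{Nadir} − 2x_{Kora} = 0 ⇒ x_{Nadir} = 253/6 − (1/3)x_{Kora}.
Similarly x_{Kora} = 39 − (1/3)x_{Nadir}.
Plugging x_{Kora} into Nadir's best response: x_{Nadir} = 253/6 − (1/3)(39 − (1/3)x_{Nadir}) ⇒ (8/9)x_{Nadir} = 175/6, so x_{Nadir} = 32.8125.
Then x_{Kora} = 39 − (1/3)·32.8125 = 28.0625.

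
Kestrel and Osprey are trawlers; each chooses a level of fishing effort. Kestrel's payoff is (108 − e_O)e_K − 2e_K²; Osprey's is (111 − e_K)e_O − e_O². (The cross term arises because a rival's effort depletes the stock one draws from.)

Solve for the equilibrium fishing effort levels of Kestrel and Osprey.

15, 48

Expanding Kestrel's payoff: 108e_K − e_Oe_K − 2e_K².
∂π/∂e_K = 108 − e_O − 4e_K = 0, so e_K = 27 − 0.25e_O.
Likewise for Osprey: e_O = 55.5 − 0.5e_K.
Solving the two reaction functions simultaneously: (1 − (−0.25)(−0.5))e_K = 27 − 0.25·55.5, so 0.875e_K = 13.125 and e_K = 15.
Then e_O = 55.5 − 0.5·15 = 48.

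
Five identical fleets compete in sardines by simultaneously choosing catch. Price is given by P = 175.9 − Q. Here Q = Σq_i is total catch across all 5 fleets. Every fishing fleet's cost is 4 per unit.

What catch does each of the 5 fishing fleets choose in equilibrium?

A representative fishing fleet's profit is π_i = q_i(175.9 − Q) − 4q_i, with Q = q_i + Σ_{j≠i} q_j.
First-order condition: 171.9 − 2q_i − Σ_{j≠i} q_j = 0.
Imposing symmetry (q_j = q for all j) turns Σ_{j≠i} q_j into 4q, so 171.9 = 6q and q = 28.65.

28.65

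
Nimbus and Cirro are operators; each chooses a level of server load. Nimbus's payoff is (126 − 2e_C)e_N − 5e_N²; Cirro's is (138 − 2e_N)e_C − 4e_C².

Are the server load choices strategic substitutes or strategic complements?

strategic substitutes

Expanding Nimbus's payoff: 126e_N − 2e_Ce_N − 5e_N².
∂π/∂e_N = 126 − 2e_C − 10e_N = 0, so e_N = 12.6 − 0.2e_C.
The best-response slope de_N/de_C = −0.2 < 0: the reaction function is downward-sloping, so the choices are strategic substitutes.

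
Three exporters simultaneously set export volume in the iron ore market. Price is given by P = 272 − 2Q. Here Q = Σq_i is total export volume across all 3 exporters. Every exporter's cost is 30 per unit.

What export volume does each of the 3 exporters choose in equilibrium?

30.25

A representative exporter's profit is π_i = q_i(272 − 2Q) − 30q_i, with Q = q_i + Σ_{j≠i} q_j.
First-order condition: 242 − 4q_i − 2Σ_{j≠i} q_j = 0.
With identical exporters, set every q_j = q: then 242 − 4q − 4q = 0, i.e. q = 242/8 = 30.25.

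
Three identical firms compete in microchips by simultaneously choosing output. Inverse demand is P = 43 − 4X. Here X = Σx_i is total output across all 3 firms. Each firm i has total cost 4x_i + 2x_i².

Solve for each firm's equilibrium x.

A representative firm's profit is π_i = x_i(43 − 4X) − 4x_i − 2x_i², with X = x_i + Σ_{j≠i} x_j.
First-order condition: 39 − 12x_i − 4Σ_{j≠i} x_j = 0.
In a symmetric equilibrium every firm chooses the same x, so Σ_{j≠i} x_j = 2x. The condition becomes 39 − 20x = 0, giving x = 39/20 = 1.95.

1.95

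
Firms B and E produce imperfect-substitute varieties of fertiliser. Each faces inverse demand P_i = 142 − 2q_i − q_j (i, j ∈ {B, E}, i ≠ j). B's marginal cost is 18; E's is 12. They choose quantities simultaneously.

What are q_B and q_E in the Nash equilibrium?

Firm B's profit: π = q_B(142 − 2q_B − q_E) − 18q_B.
∂π/∂q_B = 124 − 4q_B − q_E = 0 ⇒ q_B = 31 − 0.25q_E.
Similarly q_E = 32.5 − 0.25q_B.
Substituting the second reaction function into the first: q_B = 31 − 0.25(32.5 − 0.25q_B), which gives 0.9375q_B = 22.875 ⇒ q_B = 24.4.
Then q_E = 32.5 − 0.25·24.4 = 26.4.

24.4, 26.4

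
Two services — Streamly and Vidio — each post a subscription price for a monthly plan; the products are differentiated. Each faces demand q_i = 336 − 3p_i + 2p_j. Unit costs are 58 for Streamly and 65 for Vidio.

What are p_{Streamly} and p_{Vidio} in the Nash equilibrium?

128.8125, 131.4375

Streamly's profit: π = (p_{Streamly} − 58)(336 − 3p_{Streamly} + 2p_{Vidio}).
∂π/∂p_{Streamly} = 510 − 6p_{Streamly} + 2p_{Vidio} = 0 ⇒ p_{Streamly} = 85 + (1/3)p_{Vidio}.
Similarly p_{Vidio} = 88.5 + (1/3)p_{Streamly}.
Substituting the second reaction function into the first: p_{Streamly} = 85 + (1/3)(88.5 + (1/3)p_{Streamly}), which gives (8/9)p_{Streamly} = 114.5 ⇒ p_{Streamly} = 128.8125.
Then p_{Vidio} = 88.5 + (1/3)·128.8125 = 131.4375.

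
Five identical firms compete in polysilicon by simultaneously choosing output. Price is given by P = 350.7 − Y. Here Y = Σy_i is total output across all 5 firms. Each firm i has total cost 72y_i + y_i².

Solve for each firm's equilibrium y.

A representative firm's profit is π_i = y_i(350.7 − Y) − 72y_i − y_i², with Y = y_i + Σ_{j≠i} y_j.
First-order condition: 278.7 − 4y_i − Σ_{j≠i} y_j = 0.
Imposing symmetry (y_j = y for all j) turns Σ_{j≠i} y_j into 4y, so 278.7 = 8y and y = 34.8375.

34.8375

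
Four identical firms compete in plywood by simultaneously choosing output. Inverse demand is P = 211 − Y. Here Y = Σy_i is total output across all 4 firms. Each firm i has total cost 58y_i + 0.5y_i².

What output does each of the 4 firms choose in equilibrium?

A representative firm's profit is π_i = y_i(211 − Y) − 58y_i − 0.5y_i², with Y = y_i + Σ_{j≠i} y_j.
First-order condition: 153 − 3y_i − Σ_{j≠i} y_j = 0.
Imposing symmetry (y_j = y for all j) turns Σ_{j≠i} y_j into 3y, so 153 = 6y and y = 25.5.

25.5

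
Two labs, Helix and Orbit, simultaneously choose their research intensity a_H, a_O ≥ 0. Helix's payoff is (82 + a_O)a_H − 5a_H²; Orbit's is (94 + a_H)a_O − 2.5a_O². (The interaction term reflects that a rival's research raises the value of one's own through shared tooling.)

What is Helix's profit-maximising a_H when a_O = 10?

Expanding Helix's payoff: 82a_H + a_Oa_H − 5a_H².
∂π/∂a_H = 82 + a_O − 10a_H = 0, so a_H = 8.2 + 0.1a_O.
At a_O = 10: a_H = 8.2 + 0.1·10 = 9.2.

9.2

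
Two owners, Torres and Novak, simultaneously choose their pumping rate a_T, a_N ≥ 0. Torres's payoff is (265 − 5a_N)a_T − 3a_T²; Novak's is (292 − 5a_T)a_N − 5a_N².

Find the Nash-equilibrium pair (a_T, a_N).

Expanding Torres's payoff: 265a_T − 5a_Na_T − 3a_T².
∂π/∂a_T = 265 − 5a_N − 6a_T = 0, so a_T = 265/6 − (5/6)a_N.
Likewise for Novak: a_N = 29.2 − 0.5a_T.
Substituting the second reaction function into the first: a_T = 265/6 − (5/6)(29.2 − 0.5a_T), which gives (7/12)a_T = 119/6 ⇒ a_T = 34.
Then a_N = 29.2 − 0.5·34 = 12.2.

34, 12.2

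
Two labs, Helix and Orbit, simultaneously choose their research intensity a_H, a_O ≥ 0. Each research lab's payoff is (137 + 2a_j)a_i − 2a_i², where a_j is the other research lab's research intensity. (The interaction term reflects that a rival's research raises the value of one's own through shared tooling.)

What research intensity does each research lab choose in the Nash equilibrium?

68.5

Helix's payoff is (137 + 2a_O)a_H − 2a_H².
∂π/∂a_H = 137 + 2a_O − 4a_H = 0, so a_H = 34.25 + 0.5a_O.
Setting a_H = a_O in the reaction function: a_H = 34.25 + 0.5a_H, so a_H = 34.25 / 0.5 = 68.5.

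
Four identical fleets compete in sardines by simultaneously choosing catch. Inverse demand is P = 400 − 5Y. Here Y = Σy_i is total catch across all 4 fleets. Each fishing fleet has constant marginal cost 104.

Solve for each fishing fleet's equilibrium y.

A representative fishing fleet's profit is π_i = y_i(400 − 5Y) − 104y_i, with Y = y_i + Σ_{j≠i} y_j.
First-order condition: 296 − 10y_i − 5Σ_{j≠i} y_j = 0.
In a symmetric equilibrium every fishing fleet chooses the same y, so Σ_{j≠i} y_j = 3y. The condition becomes 296 − 25y = 0, giving y = 296/25 = 11.84.

11.84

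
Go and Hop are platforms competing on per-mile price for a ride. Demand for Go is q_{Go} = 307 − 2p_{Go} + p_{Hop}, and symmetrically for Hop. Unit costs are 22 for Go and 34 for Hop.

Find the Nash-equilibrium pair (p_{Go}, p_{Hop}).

118.6, 123.4

Go's profit: π = (p_{Go} − 22)(307 − 2p_{Go} + p_{Hop}).
∂π/∂p_{Go} = 351 − 4p_{Go} + p_{Hop} = 0 ⇒ p_{Go} = 87.75 + 0.25p_{Hop}.
Similarly p_{Hop} = 93.75 + 0.25p_{Go}.
Plugging p_{Hop} into Go's best response: p_{Go} = 87.75 + 0.25(93.75 + 0.25p_{Go}) ⇒ 0.9375p_{Go} = 111.1875, so p_{Go} = 118.6.
Then p_{Hop} = 93.75 + 0.25·118.6 = 123.4.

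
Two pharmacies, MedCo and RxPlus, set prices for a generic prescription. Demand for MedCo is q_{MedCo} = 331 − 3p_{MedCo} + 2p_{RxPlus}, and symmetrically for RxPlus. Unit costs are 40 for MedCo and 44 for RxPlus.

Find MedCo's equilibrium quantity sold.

MedCo's profit: π = (p_{MedCo} − 40)(331 − 3p_{MedCo} + 2p_{RxPlus}).
∂π/∂p_{MedCo} = 451 − 6p_{MedCo} + 2p_{RxPlus} = 0 ⇒ p_{MedCo} = 451/6 + (1/3)p_{RxPlus}.
Similarly p_{RxPlus} = 463/6 + (1/3)p_{MedCo}.
Plugging p_{RxPlus} into MedCo's best response: p_{MedCo} = 451/6 + (1/3)(463/6 + (1/3)p_{MedCo}) ⇒ (8/9)p_{MedCo} = 908/9, so p_{MedCo} = 113.5.
Then p_{RxPlus} = 463/6 + (1/3)·113.5 = 115.
q_{MedCo} = 331 − 3·113.5 + 2·115 = 220.5.

220.5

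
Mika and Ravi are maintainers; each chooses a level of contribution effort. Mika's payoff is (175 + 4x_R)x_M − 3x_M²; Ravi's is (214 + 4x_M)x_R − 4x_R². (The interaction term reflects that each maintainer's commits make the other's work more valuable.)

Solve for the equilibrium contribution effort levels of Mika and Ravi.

70.5, 62

Expanding Mika's payoff: 175x_M + 4x_Rx_M − 3x_M².
∂π/∂x_M = 175 + 4x_R − 6x_M = 0, so x_M = 175/6 + (2/3)x_R.
Likewise for Ravi: x_R = 26.75 + 0.5x_M.
Solving the two reaction functions simultaneously: (1 − (2/3)(0.5))x_M = 175/6 + (2/3)·26.75, so (2/3)x_M = 47 and x_M = 70.5.
Then x_R = 26.75 + 0.5·70.5 = 62.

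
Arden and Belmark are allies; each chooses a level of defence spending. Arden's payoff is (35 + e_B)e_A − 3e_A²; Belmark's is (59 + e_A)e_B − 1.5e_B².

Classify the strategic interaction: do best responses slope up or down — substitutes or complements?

Expanding Arden's payoff: 35e_A + e_Be_A − 3e_A².
∂π/∂e_A = 35 + e_B − 6e_A = 0, so e_A = 35/6 + (1/6)e_B.
The best-response slope de_A/de_B = 1/6 > 0: the reaction function is upward-sloping, so the choices are strategic complements.

strategic complements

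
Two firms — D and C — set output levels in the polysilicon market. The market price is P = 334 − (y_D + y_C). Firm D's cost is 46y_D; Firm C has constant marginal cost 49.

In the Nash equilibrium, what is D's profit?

Firm D's profit: π = y_D(334 − (y_D + y_C)) − 46y_D.
∂π/∂y_D = 288 − 2y_D − y_C = 0, so y_D = 144 − 0.5y_C.
By the same steps for C: y_C = 142.5 − 0.5y_D.
Substituting the second reaction function into the first: y_D = 144 − 0.5(142.5 − 0.5y_D), which gives 0.75y_D = 72.75 ⇒ y_D = 97.
Then y_C = 142.5 − 0.5·97 = 94.
Price P = 334 − 191 = 143.
D's profit: (143 − 46)·97 = 9409.

9409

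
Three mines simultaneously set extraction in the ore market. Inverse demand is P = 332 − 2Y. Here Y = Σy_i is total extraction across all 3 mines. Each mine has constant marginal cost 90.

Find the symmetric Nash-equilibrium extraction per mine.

A representative mine's profit is π_i = y_i(332 − 2Y) − 90y_i, with Y = y_i + Σ_{j≠i} y_j.
First-order condition: 242 − 4y_i − 2Σ_{j≠i} y_j = 0.
In a symmetric equilibrium every mine chooses the same y, so Σ_{j≠i} y_j = 2y. The condition becomes 242 − 8y = 0, giving y = 242/8 = 30.25.

30.25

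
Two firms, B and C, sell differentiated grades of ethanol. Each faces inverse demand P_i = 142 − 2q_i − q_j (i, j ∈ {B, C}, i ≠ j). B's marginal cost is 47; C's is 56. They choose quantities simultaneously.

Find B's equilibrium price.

Firm B's profit: π = q_B(142 − 2q_B − q_C) − 47q_B.
∂π/∂q_B = 95 − 4q_B − q_C = 0 ⇒ q_B = 23.75 − 0.25q_C.
Similarly q_C = 21.5 − 0.25q_B.
Solving the two reaction functions simultaneously: (1 − (−0.25)(−0.25))q_B = 23.75 − 0.25·21.5, so 0.9375q_B = 18.375 and q_B = 19.6.
Then q_C = 21.5 − 0.25·19.6 = 16.6.
P_B = 142 − 2·19.6 − 16.6 = 86.2.

86.2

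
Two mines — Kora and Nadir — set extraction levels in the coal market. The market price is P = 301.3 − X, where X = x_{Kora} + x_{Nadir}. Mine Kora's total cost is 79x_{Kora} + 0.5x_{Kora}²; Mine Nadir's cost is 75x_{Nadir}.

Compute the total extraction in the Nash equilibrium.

Mine Kora's profit: π = x_{Kora}(301.3 − (x_{Kora} + x_{Nadir})) − 79x_{Kora} − 0.5x_{Kora}².
∂π/∂x_{Kora} = 222.3 − 3x_{Kora} − x_{Nadir} = 0, so x_{Kora} = 74.1 − (1/3)x_{Nadir}.
For Nadir: ∂π/∂x_{Nadir} = 226.3 − 2x_{Nadir} − x_{Kora} = 0 ⇒ x_{Nadir} = 113.15 − 0.5x_{Kora}.
Plugging x_{Nadir} into Kora's best response: x_{Kora} = 74.1 − (1/3)(113.15 − 0.5x_{Kora}) ⇒ (5/6)x_{Kora} = 2183/60, so x_{Kora} = 43.66.
Then x_{Nadir} = 113.15 − 0.5·43.66 = 91.32.
Total extraction: 43.66 + 91.32 = 134.98.

134.98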